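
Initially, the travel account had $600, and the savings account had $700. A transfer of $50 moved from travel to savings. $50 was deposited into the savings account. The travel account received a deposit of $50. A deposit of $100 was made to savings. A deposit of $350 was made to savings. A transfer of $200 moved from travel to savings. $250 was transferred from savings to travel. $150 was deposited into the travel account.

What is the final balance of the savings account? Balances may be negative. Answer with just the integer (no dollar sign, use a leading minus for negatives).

Answer: 1200

Derivation:
Tracking account balances step by step:
Start: travel=600, savings=700
Event 1 (transfer 50 travel -> savings): travel: 600 - 50 = 550, savings: 700 + 50 = 750. Balances: travel=550, savings=750
Event 2 (deposit 50 to savings): savings: 750 + 50 = 800. Balances: travel=550, savings=800
Event 3 (deposit 50 to travel): travel: 550 + 50 = 600. Balances: travel=600, savings=800
Event 4 (deposit 100 to savings): savings: 800 + 100 = 900. Balances: travel=600, savings=900
Event 5 (deposit 350 to savings): savings: 900 + 350 = 1250. Balances: travel=600, savings=1250
Event 6 (transfer 200 travel -> savings): travel: 600 - 200 = 400, savings: 1250 + 200 = 1450. Balances: travel=400, savings=1450
Event 7 (transfer 250 savings -> travel): savings: 1450 - 250 = 1200, travel: 400 + 250 = 650. Balances: travel=650, savings=1200
Event 8 (deposit 150 to travel): travel: 650 + 150 = 800. Balances: travel=800, savings=1200

Final balance of savings: 1200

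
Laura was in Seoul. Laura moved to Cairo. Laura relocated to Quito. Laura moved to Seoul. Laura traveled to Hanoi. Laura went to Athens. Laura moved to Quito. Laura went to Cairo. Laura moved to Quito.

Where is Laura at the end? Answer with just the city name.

Answer: Quito

Derivation:
Tracking Laura's location:
Start: Laura is in Seoul.
After move 1: Seoul -> Cairo. Laura is in Cairo.
After move 2: Cairo -> Quito. Laura is in Quito.
After move 3: Quito -> Seoul. Laura is in Seoul.
After move 4: Seoul -> Hanoi. Laura is in Hanoi.
After move 5: Hanoi -> Athens. Laura is in Athens.
After move 6: Athens -> Quito. Laura is in Quito.
After move 7: Quito -> Cairo. Laura is in Cairo.
After move 8: Cairo -> Quito. Laura is in Quito.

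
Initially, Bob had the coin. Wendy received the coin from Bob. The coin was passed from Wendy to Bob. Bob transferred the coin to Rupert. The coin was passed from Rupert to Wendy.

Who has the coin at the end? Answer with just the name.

Tracking the coin through each event:
Start: Bob has the coin.
After event 1: Wendy has the coin.
After event 2: Bob has the coin.
After event 3: Rupert has the coin.
After event 4: Wendy has the coin.

Answer: Wendy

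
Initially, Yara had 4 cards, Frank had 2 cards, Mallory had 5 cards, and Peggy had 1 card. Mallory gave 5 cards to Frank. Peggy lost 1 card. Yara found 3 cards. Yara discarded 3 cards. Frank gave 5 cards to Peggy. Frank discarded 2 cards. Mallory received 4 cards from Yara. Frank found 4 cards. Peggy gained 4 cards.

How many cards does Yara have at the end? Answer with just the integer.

Tracking counts step by step:
Start: Yara=4, Frank=2, Mallory=5, Peggy=1
Event 1 (Mallory -> Frank, 5): Mallory: 5 -> 0, Frank: 2 -> 7. State: Yara=4, Frank=7, Mallory=0, Peggy=1
Event 2 (Peggy -1): Peggy: 1 -> 0. State: Yara=4, Frank=7, Mallory=0, Peggy=0
Event 3 (Yara +3): Yara: 4 -> 7. State: Yara=7, Frank=7, Mallory=0, Peggy=0
Event 4 (Yara -3): Yara: 7 -> 4. State: Yara=4, Frank=7, Mallory=0, Peggy=0
Event 5 (Frank -> Peggy, 5): Frank: 7 -> 2, Peggy: 0 -> 5. State: Yara=4, Frank=2, Mallory=0, Peggy=5
Event 6 (Frank -2): Frank: 2 -> 0. State: Yara=4, Frank=0, Mallory=0, Peggy=5
Event 7 (Yara -> Mallory, 4): Yara: 4 -> 0, Mallory: 0 -> 4. State: Yara=0, Frank=0, Mallory=4, Peggy=5
Event 8 (Frank +4): Frank: 0 -> 4. State: Yara=0, Frank=4, Mallory=4, Peggy=5
Event 9 (Peggy +4): Peggy: 5 -> 9. State: Yara=0, Frank=4, Mallory=4, Peggy=9

Yara's final count: 0

Answer: 0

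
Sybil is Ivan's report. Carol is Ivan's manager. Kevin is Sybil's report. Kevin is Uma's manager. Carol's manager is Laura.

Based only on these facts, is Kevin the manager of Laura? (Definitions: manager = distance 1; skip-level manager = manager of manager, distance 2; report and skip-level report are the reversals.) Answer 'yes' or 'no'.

Answer: no

Derivation:
Reconstructing the manager chain from the given facts:
  Laura -> Carol -> Ivan -> Sybil -> Kevin -> Uma
(each arrow means 'manager of the next')
Positions in the chain (0 = top):
  position of Laura: 0
  position of Carol: 1
  position of Ivan: 2
  position of Sybil: 3
  position of Kevin: 4
  position of Uma: 5

Kevin is at position 4, Laura is at position 0; signed distance (j - i) = -4.
'manager' requires j - i = 1. Actual distance is -4, so the relation does NOT hold.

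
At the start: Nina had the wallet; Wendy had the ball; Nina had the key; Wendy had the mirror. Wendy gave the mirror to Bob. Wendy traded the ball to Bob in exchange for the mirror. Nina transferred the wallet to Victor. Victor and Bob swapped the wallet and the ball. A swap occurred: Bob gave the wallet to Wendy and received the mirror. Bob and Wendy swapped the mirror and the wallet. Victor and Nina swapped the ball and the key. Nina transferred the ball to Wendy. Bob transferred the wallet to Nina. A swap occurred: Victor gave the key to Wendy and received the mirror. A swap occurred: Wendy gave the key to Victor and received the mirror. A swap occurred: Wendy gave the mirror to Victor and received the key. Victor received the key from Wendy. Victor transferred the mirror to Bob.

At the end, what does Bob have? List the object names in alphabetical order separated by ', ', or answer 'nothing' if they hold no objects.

Answer: mirror

Derivation:
Tracking all object holders:
Start: wallet:Nina, ball:Wendy, key:Nina, mirror:Wendy
Event 1 (give mirror: Wendy -> Bob). State: wallet:Nina, ball:Wendy, key:Nina, mirror:Bob
Event 2 (swap ball<->mirror: now ball:Bob, mirror:Wendy). State: wallet:Nina, ball:Bob, key:Nina, mirror:Wendy
Event 3 (give wallet: Nina -> Victor). State: wallet:Victor, ball:Bob, key:Nina, mirror:Wendy
Event 4 (swap wallet<->ball: now wallet:Bob, ball:Victor). State: wallet:Bob, ball:Victor, key:Nina, mirror:Wendy
Event 5 (swap wallet<->mirror: now wallet:Wendy, mirror:Bob). State: wallet:Wendy, ball:Victor, key:Nina, mirror:Bob
Event 6 (swap mirror<->wallet: now mirror:Wendy, wallet:Bob). State: wallet:Bob, ball:Victor, key:Nina, mirror:Wendy
Event 7 (swap ball<->key: now ball:Nina, key:Victor). State: wallet:Bob, ball:Nina, key:Victor, mirror:Wendy
Event 8 (give ball: Nina -> Wendy). State: wallet:Bob, ball:Wendy, key:Victor, mirror:Wendy
Event 9 (give wallet: Bob -> Nina). State: wallet:Nina, ball:Wendy, key:Victor, mirror:Wendy
Event 10 (swap key<->mirror: now key:Wendy, mirror:Victor). State: wallet:Nina, ball:Wendy, key:Wendy, mirror:Victor
Event 11 (swap key<->mirror: now key:Victor, mirror:Wendy). State: wallet:Nina, ball:Wendy, key:Victor, mirror:Wendy
Event 12 (swap mirror<->key: now mirror:Victor, key:Wendy). State: wallet:Nina, ball:Wendy, key:Wendy, mirror:Victor
Event 13 (give key: Wendy -> Victor). State: wallet:Nina, ball:Wendy, key:Victor, mirror:Victor
Event 14 (give mirror: Victor -> Bob). State: wallet:Nina, ball:Wendy, key:Victor, mirror:Bob

Final state: wallet:Nina, ball:Wendy, key:Victor, mirror:Bob
Bob holds: mirror.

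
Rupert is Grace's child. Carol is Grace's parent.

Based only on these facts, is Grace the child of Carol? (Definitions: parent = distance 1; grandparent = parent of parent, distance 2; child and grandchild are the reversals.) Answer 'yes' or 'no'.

Answer: yes

Derivation:
Reconstructing the parent chain from the given facts:
  Carol -> Grace -> Rupert
(each arrow means 'parent of the next')
Positions in the chain (0 = top):
  position of Carol: 0
  position of Grace: 1
  position of Rupert: 2

Grace is at position 1, Carol is at position 0; signed distance (j - i) = -1.
'child' requires j - i = -1. Actual distance is -1, so the relation HOLDS.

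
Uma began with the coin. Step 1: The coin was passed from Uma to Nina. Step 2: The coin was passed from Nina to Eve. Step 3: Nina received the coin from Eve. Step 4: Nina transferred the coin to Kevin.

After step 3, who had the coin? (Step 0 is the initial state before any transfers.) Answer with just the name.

Answer: Nina

Derivation:
Tracking the coin holder through step 3:
After step 0 (start): Uma
After step 1: Nina
After step 2: Eve
After step 3: Nina

At step 3, the holder is Nina.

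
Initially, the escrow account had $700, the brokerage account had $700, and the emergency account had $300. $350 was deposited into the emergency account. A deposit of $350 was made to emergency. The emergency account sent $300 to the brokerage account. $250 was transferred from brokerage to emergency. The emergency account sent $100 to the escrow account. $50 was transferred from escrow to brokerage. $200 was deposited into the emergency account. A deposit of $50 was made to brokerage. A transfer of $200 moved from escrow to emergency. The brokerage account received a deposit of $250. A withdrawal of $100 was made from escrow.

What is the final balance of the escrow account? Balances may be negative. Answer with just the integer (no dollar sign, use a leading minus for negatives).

Tracking account balances step by step:
Start: escrow=700, brokerage=700, emergency=300
Event 1 (deposit 350 to emergency): emergency: 300 + 350 = 650. Balances: escrow=700, brokerage=700, emergency=650
Event 2 (deposit 350 to emergency): emergency: 650 + 350 = 1000. Balances: escrow=700, brokerage=700, emergency=1000
Event 3 (transfer 300 emergency -> brokerage): emergency: 1000 - 300 = 700, brokerage: 700 + 300 = 1000. Balances: escrow=700, brokerage=1000, emergency=700
Event 4 (transfer 250 brokerage -> emergency): brokerage: 1000 - 250 = 750, emergency: 700 + 250 = 950. Balances: escrow=700, brokerage=750, emergency=950
Event 5 (transfer 100 emergency -> escrow): emergency: 950 - 100 = 850, escrow: 700 + 100 = 800. Balances: escrow=800, brokerage=750, emergency=850
Event 6 (transfer 50 escrow -> brokerage): escrow: 800 - 50 = 750, brokerage: 750 + 50 = 800. Balances: escrow=750, brokerage=800, emergency=850
Event 7 (deposit 200 to emergency): emergency: 850 + 200 = 1050. Balances: escrow=750, brokerage=800, emergency=1050
Event 8 (deposit 50 to brokerage): brokerage: 800 + 50 = 850. Balances: escrow=750, brokerage=850, emergency=1050
Event 9 (transfer 200 escrow -> emergency): escrow: 750 - 200 = 550, emergency: 1050 + 200 = 1250. Balances: escrow=550, brokerage=850, emergency=1250
Event 10 (deposit 250 to brokerage): brokerage: 850 + 250 = 1100. Balances: escrow=550, brokerage=1100, emergency=1250
Event 11 (withdraw 100 from escrow): escrow: 550 - 100 = 450. Balances: escrow=450, brokerage=1100, emergency=1250

Final balance of escrow: 450

Answer: 450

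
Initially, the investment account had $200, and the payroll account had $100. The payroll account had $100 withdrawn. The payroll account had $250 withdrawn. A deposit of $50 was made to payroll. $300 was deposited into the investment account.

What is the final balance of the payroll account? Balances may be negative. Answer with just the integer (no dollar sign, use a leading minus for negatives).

Answer: -200

Derivation:
Tracking account balances step by step:
Start: investment=200, payroll=100
Event 1 (withdraw 100 from payroll): payroll: 100 - 100 = 0. Balances: investment=200, payroll=0
Event 2 (withdraw 250 from payroll): payroll: 0 - 250 = -250. Balances: investment=200, payroll=-250
Event 3 (deposit 50 to payroll): payroll: -250 + 50 = -200. Balances: investment=200, payroll=-200
Event 4 (deposit 300 to investment): investment: 200 + 300 = 500. Balances: investment=500, payroll=-200

Final balance of payroll: -200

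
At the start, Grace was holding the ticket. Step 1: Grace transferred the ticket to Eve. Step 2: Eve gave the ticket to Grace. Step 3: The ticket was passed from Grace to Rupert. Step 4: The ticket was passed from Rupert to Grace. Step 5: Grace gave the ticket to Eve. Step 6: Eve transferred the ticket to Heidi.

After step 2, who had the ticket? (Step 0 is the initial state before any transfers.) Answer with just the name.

Tracking the ticket holder through step 2:
After step 0 (start): Grace
After step 1: Eve
After step 2: Grace

At step 2, the holder is Grace.

Answer: Grace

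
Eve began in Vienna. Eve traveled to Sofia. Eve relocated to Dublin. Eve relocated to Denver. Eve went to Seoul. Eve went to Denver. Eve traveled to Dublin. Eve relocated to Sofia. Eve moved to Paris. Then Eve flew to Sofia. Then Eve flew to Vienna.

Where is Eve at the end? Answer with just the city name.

Tracking Eve's location:
Start: Eve is in Vienna.
After move 1: Vienna -> Sofia. Eve is in Sofia.
After move 2: Sofia -> Dublin. Eve is in Dublin.
After move 3: Dublin -> Denver. Eve is in Denver.
After move 4: Denver -> Seoul. Eve is in Seoul.
After move 5: Seoul -> Denver. Eve is in Denver.
After move 6: Denver -> Dublin. Eve is in Dublin.
After move 7: Dublin -> Sofia. Eve is in Sofia.
After move 8: Sofia -> Paris. Eve is in Paris.
After move 9: Paris -> Sofia. Eve is in Sofia.
After move 10: Sofia -> Vienna. Eve is in Vienna.

Answer: Vienna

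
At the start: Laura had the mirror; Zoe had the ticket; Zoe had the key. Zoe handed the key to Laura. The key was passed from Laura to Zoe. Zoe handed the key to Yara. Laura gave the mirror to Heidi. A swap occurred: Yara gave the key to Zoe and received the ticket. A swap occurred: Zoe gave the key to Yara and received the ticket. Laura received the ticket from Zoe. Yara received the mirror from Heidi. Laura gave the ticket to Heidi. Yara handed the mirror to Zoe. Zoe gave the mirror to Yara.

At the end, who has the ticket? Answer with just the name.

Tracking all object holders:
Start: mirror:Laura, ticket:Zoe, key:Zoe
Event 1 (give key: Zoe -> Laura). State: mirror:Laura, ticket:Zoe, key:Laura
Event 2 (give key: Laura -> Zoe). State: mirror:Laura, ticket:Zoe, key:Zoe
Event 3 (give key: Zoe -> Yara). State: mirror:Laura, ticket:Zoe, key:Yara
Event 4 (give mirror: Laura -> Heidi). State: mirror:Heidi, ticket:Zoe, key:Yara
Event 5 (swap key<->ticket: now key:Zoe, ticket:Yara). State: mirror:Heidi, ticket:Yara, key:Zoe
Event 6 (swap key<->ticket: now key:Yara, ticket:Zoe). State: mirror:Heidi, ticket:Zoe, key:Yara
Event 7 (give ticket: Zoe -> Laura). State: mirror:Heidi, ticket:Laura, key:Yara
Event 8 (give mirror: Heidi -> Yara). State: mirror:Yara, ticket:Laura, key:Yara
Event 9 (give ticket: Laura -> Heidi). State: mirror:Yara, ticket:Heidi, key:Yara
Event 10 (give mirror: Yara -> Zoe). State: mirror:Zoe, ticket:Heidi, key:Yara
Event 11 (give mirror: Zoe -> Yara). State: mirror:Yara, ticket:Heidi, key:Yara

Final state: mirror:Yara, ticket:Heidi, key:Yara
The ticket is held by Heidi.

Answer: Heidi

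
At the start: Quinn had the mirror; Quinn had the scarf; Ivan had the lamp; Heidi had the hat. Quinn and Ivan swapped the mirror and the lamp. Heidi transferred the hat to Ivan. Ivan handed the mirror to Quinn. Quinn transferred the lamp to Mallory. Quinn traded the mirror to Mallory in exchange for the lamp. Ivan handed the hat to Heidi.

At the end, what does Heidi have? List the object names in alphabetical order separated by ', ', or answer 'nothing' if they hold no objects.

Answer: hat

Derivation:
Tracking all object holders:
Start: mirror:Quinn, scarf:Quinn, lamp:Ivan, hat:Heidi
Event 1 (swap mirror<->lamp: now mirror:Ivan, lamp:Quinn). State: mirror:Ivan, scarf:Quinn, lamp:Quinn, hat:Heidi
Event 2 (give hat: Heidi -> Ivan). State: mirror:Ivan, scarf:Quinn, lamp:Quinn, hat:Ivan
Event 3 (give mirror: Ivan -> Quinn). State: mirror:Quinn, scarf:Quinn, lamp:Quinn, hat:Ivan
Event 4 (give lamp: Quinn -> Mallory). State: mirror:Quinn, scarf:Quinn, lamp:Mallory, hat:Ivan
Event 5 (swap mirror<->lamp: now mirror:Mallory, lamp:Quinn). State: mirror:Mallory, scarf:Quinn, lamp:Quinn, hat:Ivan
Event 6 (give hat: Ivan -> Heidi). State: mirror:Mallory, scarf:Quinn, lamp:Quinn, hat:Heidi

Final state: mirror:Mallory, scarf:Quinn, lamp:Quinn, hat:Heidi
Heidi holds: hat.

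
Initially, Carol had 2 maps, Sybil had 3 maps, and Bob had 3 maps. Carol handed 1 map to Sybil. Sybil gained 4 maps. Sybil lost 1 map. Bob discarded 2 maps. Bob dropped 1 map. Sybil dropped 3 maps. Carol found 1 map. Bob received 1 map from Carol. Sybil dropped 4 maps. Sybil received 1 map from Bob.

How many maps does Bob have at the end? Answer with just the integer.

Answer: 0

Derivation:
Tracking counts step by step:
Start: Carol=2, Sybil=3, Bob=3
Event 1 (Carol -> Sybil, 1): Carol: 2 -> 1, Sybil: 3 -> 4. State: Carol=1, Sybil=4, Bob=3
Event 2 (Sybil +4): Sybil: 4 -> 8. State: Carol=1, Sybil=8, Bob=3
Event 3 (Sybil -1): Sybil: 8 -> 7. State: Carol=1, Sybil=7, Bob=3
Event 4 (Bob -2): Bob: 3 -> 1. State: Carol=1, Sybil=7, Bob=1
Event 5 (Bob -1): Bob: 1 -> 0. State: Carol=1, Sybil=7, Bob=0
Event 6 (Sybil -3): Sybil: 7 -> 4. State: Carol=1, Sybil=4, Bob=0
Event 7 (Carol +1): Carol: 1 -> 2. State: Carol=2, Sybil=4, Bob=0
Event 8 (Carol -> Bob, 1): Carol: 2 -> 1, Bob: 0 -> 1. State: Carol=1, Sybil=4, Bob=1
Event 9 (Sybil -4): Sybil: 4 -> 0. State: Carol=1, Sybil=0, Bob=1
Event 10 (Bob -> Sybil, 1): Bob: 1 -> 0, Sybil: 0 -> 1. State: Carol=1, Sybil=1, Bob=0

Bob's final count: 0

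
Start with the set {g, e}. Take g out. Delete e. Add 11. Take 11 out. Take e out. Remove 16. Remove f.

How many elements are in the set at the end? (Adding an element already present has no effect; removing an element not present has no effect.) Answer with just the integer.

Answer: 0

Derivation:
Tracking the set through each operation:
Start: {e, g}
Event 1 (remove g): removed. Set: {e}
Event 2 (remove e): removed. Set: {}
Event 3 (add 11): added. Set: {11}
Event 4 (remove 11): removed. Set: {}
Event 5 (remove e): not present, no change. Set: {}
Event 6 (remove 16): not present, no change. Set: {}
Event 7 (remove f): not present, no change. Set: {}

Final set: {} (size 0)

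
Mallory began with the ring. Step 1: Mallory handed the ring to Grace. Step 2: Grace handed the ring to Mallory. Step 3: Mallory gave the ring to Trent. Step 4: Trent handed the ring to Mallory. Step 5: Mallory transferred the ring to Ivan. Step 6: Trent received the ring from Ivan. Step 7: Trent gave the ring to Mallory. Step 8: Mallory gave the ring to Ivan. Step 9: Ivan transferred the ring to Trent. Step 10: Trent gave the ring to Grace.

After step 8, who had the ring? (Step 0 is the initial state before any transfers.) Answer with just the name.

Answer: Ivan

Derivation:
Tracking the ring holder through step 8:
After step 0 (start): Mallory
After step 1: Grace
After step 2: Mallory
After step 3: Trent
After step 4: Mallory
After step 5: Ivan
After step 6: Trent
After step 7: Mallory
After step 8: Ivan

At step 8, the holder is Ivan.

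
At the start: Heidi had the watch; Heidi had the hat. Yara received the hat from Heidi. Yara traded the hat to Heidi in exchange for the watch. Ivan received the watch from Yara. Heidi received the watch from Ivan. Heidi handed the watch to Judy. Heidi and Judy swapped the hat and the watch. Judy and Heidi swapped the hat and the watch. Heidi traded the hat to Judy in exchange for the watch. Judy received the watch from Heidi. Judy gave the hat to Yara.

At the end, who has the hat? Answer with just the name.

Answer: Yara

Derivation:
Tracking all object holders:
Start: watch:Heidi, hat:Heidi
Event 1 (give hat: Heidi -> Yara). State: watch:Heidi, hat:Yara
Event 2 (swap hat<->watch: now hat:Heidi, watch:Yara). State: watch:Yara, hat:Heidi
Event 3 (give watch: Yara -> Ivan). State: watch:Ivan, hat:Heidi
Event 4 (give watch: Ivan -> Heidi). State: watch:Heidi, hat:Heidi
Event 5 (give watch: Heidi -> Judy). State: watch:Judy, hat:Heidi
Event 6 (swap hat<->watch: now hat:Judy, watch:Heidi). State: watch:Heidi, hat:Judy
Event 7 (swap hat<->watch: now hat:Heidi, watch:Judy). State: watch:Judy, hat:Heidi
Event 8 (swap hat<->watch: now hat:Judy, watch:Heidi). State: watch:Heidi, hat:Judy
Event 9 (give watch: Heidi -> Judy). State: watch:Judy, hat:Judy
Event 10 (give hat: Judy -> Yara). State: watch:Judy, hat:Yara

Final state: watch:Judy, hat:Yara
The hat is held by Yara.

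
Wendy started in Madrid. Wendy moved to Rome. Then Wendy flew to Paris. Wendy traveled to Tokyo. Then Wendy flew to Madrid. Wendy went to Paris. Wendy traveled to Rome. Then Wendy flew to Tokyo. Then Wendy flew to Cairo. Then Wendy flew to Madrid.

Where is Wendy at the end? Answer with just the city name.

Answer: Madrid

Derivation:
Tracking Wendy's location:
Start: Wendy is in Madrid.
After move 1: Madrid -> Rome. Wendy is in Rome.
After move 2: Rome -> Paris. Wendy is in Paris.
After move 3: Paris -> Tokyo. Wendy is in Tokyo.
After move 4: Tokyo -> Madrid. Wendy is in Madrid.
After move 5: Madrid -> Paris. Wendy is in Paris.
After move 6: Paris -> Rome. Wendy is in Rome.
After move 7: Rome -> Tokyo. Wendy is in Tokyo.
After move 8: Tokyo -> Cairo. Wendy is in Cairo.
After move 9: Cairo -> Madrid. Wendy is in Madrid.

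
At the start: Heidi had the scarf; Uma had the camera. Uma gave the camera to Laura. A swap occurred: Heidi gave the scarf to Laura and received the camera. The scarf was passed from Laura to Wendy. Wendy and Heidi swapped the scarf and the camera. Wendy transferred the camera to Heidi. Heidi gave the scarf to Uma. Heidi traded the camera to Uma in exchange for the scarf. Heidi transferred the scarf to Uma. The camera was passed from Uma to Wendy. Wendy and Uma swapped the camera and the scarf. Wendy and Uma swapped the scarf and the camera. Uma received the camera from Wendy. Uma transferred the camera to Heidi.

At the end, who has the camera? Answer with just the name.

Answer: Heidi

Derivation:
Tracking all object holders:
Start: scarf:Heidi, camera:Uma
Event 1 (give camera: Uma -> Laura). State: scarf:Heidi, camera:Laura
Event 2 (swap scarf<->camera: now scarf:Laura, camera:Heidi). State: scarf:Laura, camera:Heidi
Event 3 (give scarf: Laura -> Wendy). State: scarf:Wendy, camera:Heidi
Event 4 (swap scarf<->camera: now scarf:Heidi, camera:Wendy). State: scarf:Heidi, camera:Wendy
Event 5 (give camera: Wendy -> Heidi). State: scarf:Heidi, camera:Heidi
Event 6 (give scarf: Heidi -> Uma). State: scarf:Uma, camera:Heidi
Event 7 (swap camera<->scarf: now camera:Uma, scarf:Heidi). State: scarf:Heidi, camera:Uma
Event 8 (give scarf: Heidi -> Uma). State: scarf:Uma, camera:Uma
Event 9 (give camera: Uma -> Wendy). State: scarf:Uma, camera:Wendy
Event 10 (swap camera<->scarf: now camera:Uma, scarf:Wendy). State: scarf:Wendy, camera:Uma
Event 11 (swap scarf<->camera: now scarf:Uma, camera:Wendy). State: scarf:Uma, camera:Wendy
Event 12 (give camera: Wendy -> Uma). State: scarf:Uma, camera:Uma
Event 13 (give camera: Uma -> Heidi). State: scarf:Uma, camera:Heidi

Final state: scarf:Uma, camera:Heidi
The camera is held by Heidi.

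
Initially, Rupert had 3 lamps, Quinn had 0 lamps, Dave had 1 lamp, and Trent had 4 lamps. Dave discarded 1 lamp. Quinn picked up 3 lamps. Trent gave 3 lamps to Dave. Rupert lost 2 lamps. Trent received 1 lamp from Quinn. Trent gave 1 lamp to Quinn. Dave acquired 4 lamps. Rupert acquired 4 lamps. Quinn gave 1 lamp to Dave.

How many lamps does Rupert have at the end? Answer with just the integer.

Answer: 5

Derivation:
Tracking counts step by step:
Start: Rupert=3, Quinn=0, Dave=1, Trent=4
Event 1 (Dave -1): Dave: 1 -> 0. State: Rupert=3, Quinn=0, Dave=0, Trent=4
Event 2 (Quinn +3): Quinn: 0 -> 3. State: Rupert=3, Quinn=3, Dave=0, Trent=4
Event 3 (Trent -> Dave, 3): Trent: 4 -> 1, Dave: 0 -> 3. State: Rupert=3, Quinn=3, Dave=3, Trent=1
Event 4 (Rupert -2): Rupert: 3 -> 1. State: Rupert=1, Quinn=3, Dave=3, Trent=1
Event 5 (Quinn -> Trent, 1): Quinn: 3 -> 2, Trent: 1 -> 2. State: Rupert=1, Quinn=2, Dave=3, Trent=2
Event 6 (Trent -> Quinn, 1): Trent: 2 -> 1, Quinn: 2 -> 3. State: Rupert=1, Quinn=3, Dave=3, Trent=1
Event 7 (Dave +4): Dave: 3 -> 7. State: Rupert=1, Quinn=3, Dave=7, Trent=1
Event 8 (Rupert +4): Rupert: 1 -> 5. State: Rupert=5, Quinn=3, Dave=7, Trent=1
Event 9 (Quinn -> Dave, 1): Quinn: 3 -> 2, Dave: 7 -> 8. State: Rupert=5, Quinn=2, Dave=8, Trent=1

Rupert's final count: 5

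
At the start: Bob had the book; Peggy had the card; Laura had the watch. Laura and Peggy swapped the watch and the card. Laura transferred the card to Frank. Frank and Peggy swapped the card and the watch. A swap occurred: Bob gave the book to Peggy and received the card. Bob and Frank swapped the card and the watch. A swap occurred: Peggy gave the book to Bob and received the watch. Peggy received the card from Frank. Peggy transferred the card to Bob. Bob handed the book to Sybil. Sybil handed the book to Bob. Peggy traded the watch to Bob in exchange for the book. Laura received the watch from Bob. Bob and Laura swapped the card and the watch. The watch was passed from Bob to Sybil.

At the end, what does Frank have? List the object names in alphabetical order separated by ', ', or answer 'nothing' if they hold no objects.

Tracking all object holders:
Start: book:Bob, card:Peggy, watch:Laura
Event 1 (swap watch<->card: now watch:Peggy, card:Laura). State: book:Bob, card:Laura, watch:Peggy
Event 2 (give card: Laura -> Frank). State: book:Bob, card:Frank, watch:Peggy
Event 3 (swap card<->watch: now card:Peggy, watch:Frank). State: book:Bob, card:Peggy, watch:Frank
Event 4 (swap book<->card: now book:Peggy, card:Bob). State: book:Peggy, card:Bob, watch:Frank
Event 5 (swap card<->watch: now card:Frank, watch:Bob). State: book:Peggy, card:Frank, watch:Bob
Event 6 (swap book<->watch: now book:Bob, watch:Peggy). State: book:Bob, card:Frank, watch:Peggy
Event 7 (give card: Frank -> Peggy). State: book:Bob, card:Peggy, watch:Peggy
Event 8 (give card: Peggy -> Bob). State: book:Bob, card:Bob, watch:Peggy
Event 9 (give book: Bob -> Sybil). State: book:Sybil, card:Bob, watch:Peggy
Event 10 (give book: Sybil -> Bob). State: book:Bob, card:Bob, watch:Peggy
Event 11 (swap watch<->book: now watch:Bob, book:Peggy). State: book:Peggy, card:Bob, watch:Bob
Event 12 (give watch: Bob -> Laura). State: book:Peggy, card:Bob, watch:Laura
Event 13 (swap card<->watch: now card:Laura, watch:Bob). State: book:Peggy, card:Laura, watch:Bob
Event 14 (give watch: Bob -> Sybil). State: book:Peggy, card:Laura, watch:Sybil

Final state: book:Peggy, card:Laura, watch:Sybil
Frank holds: (nothing).

Answer: nothing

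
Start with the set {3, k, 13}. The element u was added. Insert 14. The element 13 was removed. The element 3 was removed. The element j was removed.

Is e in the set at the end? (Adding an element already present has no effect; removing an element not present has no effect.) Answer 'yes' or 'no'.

Answer: no

Derivation:
Tracking the set through each operation:
Start: {13, 3, k}
Event 1 (add u): added. Set: {13, 3, k, u}
Event 2 (add 14): added. Set: {13, 14, 3, k, u}
Event 3 (remove 13): removed. Set: {14, 3, k, u}
Event 4 (remove 3): removed. Set: {14, k, u}
Event 5 (remove j): not present, no change. Set: {14, k, u}

Final set: {14, k, u} (size 3)
e is NOT in the final set.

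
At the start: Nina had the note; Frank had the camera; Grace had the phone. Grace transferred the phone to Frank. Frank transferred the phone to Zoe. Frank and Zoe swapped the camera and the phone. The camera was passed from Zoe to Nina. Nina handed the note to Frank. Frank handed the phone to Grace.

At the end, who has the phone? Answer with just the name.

Answer: Grace

Derivation:
Tracking all object holders:
Start: note:Nina, camera:Frank, phone:Grace
Event 1 (give phone: Grace -> Frank). State: note:Nina, camera:Frank, phone:Frank
Event 2 (give phone: Frank -> Zoe). State: note:Nina, camera:Frank, phone:Zoe
Event 3 (swap camera<->phone: now camera:Zoe, phone:Frank). State: note:Nina, camera:Zoe, phone:Frank
Event 4 (give camera: Zoe -> Nina). State: note:Nina, camera:Nina, phone:Frank
Event 5 (give note: Nina -> Frank). State: note:Frank, camera:Nina, phone:Frank
Event 6 (give phone: Frank -> Grace). State: note:Frank, camera:Nina, phone:Grace

Final state: note:Frank, camera:Nina, phone:Grace
The phone is held by Grace.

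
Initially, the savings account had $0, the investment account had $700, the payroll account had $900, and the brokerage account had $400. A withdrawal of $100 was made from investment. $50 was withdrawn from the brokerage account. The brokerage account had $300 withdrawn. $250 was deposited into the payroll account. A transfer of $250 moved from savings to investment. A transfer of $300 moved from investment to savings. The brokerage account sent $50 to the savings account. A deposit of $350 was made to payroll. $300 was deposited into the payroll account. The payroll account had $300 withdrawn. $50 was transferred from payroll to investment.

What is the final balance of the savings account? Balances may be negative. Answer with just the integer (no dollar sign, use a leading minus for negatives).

Answer: 100

Derivation:
Tracking account balances step by step:
Start: savings=0, investment=700, payroll=900, brokerage=400
Event 1 (withdraw 100 from investment): investment: 700 - 100 = 600. Balances: savings=0, investment=600, payroll=900, brokerage=400
Event 2 (withdraw 50 from brokerage): brokerage: 400 - 50 = 350. Balances: savings=0, investment=600, payroll=900, brokerage=350
Event 3 (withdraw 300 from brokerage): brokerage: 350 - 300 = 50. Balances: savings=0, investment=600, payroll=900, brokerage=50
Event 4 (deposit 250 to payroll): payroll: 900 + 250 = 1150. Balances: savings=0, investment=600, payroll=1150, brokerage=50
Event 5 (transfer 250 savings -> investment): savings: 0 - 250 = -250, investment: 600 + 250 = 850. Balances: savings=-250, investment=850, payroll=1150, brokerage=50
Event 6 (transfer 300 investment -> savings): investment: 850 - 300 = 550, savings: -250 + 300 = 50. Balances: savings=50, investment=550, payroll=1150, brokerage=50
Event 7 (transfer 50 brokerage -> savings): brokerage: 50 - 50 = 0, savings: 50 + 50 = 100. Balances: savings=100, investment=550, payroll=1150, brokerage=0
Event 8 (deposit 350 to payroll): payroll: 1150 + 350 = 1500. Balances: savings=100, investment=550, payroll=1500, brokerage=0
Event 9 (deposit 300 to payroll): payroll: 1500 + 300 = 1800. Balances: savings=100, investment=550, payroll=1800, brokerage=0
Event 10 (withdraw 300 from payroll): payroll: 1800 - 300 = 1500. Balances: savings=100, investment=550, payroll=1500, brokerage=0
Event 11 (transfer 50 payroll -> investment): payroll: 1500 - 50 = 1450, investment: 550 + 50 = 600. Balances: savings=100, investment=600, payroll=1450, brokerage=0

Final balance of savings: 100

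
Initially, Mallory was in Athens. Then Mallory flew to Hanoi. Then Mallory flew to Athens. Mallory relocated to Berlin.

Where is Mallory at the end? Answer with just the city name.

Answer: Berlin

Derivation:
Tracking Mallory's location:
Start: Mallory is in Athens.
After move 1: Athens -> Hanoi. Mallory is in Hanoi.
After move 2: Hanoi -> Athens. Mallory is in Athens.
After move 3: Athens -> Berlin. Mallory is in Berlin.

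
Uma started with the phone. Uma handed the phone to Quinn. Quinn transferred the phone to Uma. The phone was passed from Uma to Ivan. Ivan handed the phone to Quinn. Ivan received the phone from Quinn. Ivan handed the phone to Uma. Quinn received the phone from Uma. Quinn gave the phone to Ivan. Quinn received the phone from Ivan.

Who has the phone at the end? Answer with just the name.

Answer: Quinn

Derivation:
Tracking the phone through each event:
Start: Uma has the phone.
After event 1: Quinn has the phone.
After event 2: Uma has the phone.
After event 3: Ivan has the phone.
After event 4: Quinn has the phone.
After event 5: Ivan has the phone.
After event 6: Uma has the phone.
After event 7: Quinn has the phone.
After event 8: Ivan has the phone.
After event 9: Quinn has the phone.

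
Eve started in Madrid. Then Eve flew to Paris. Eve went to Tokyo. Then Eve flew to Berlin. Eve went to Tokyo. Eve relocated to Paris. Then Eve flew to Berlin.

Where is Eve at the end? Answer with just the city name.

Answer: Berlin

Derivation:
Tracking Eve's location:
Start: Eve is in Madrid.
After move 1: Madrid -> Paris. Eve is in Paris.
After move 2: Paris -> Tokyo. Eve is in Tokyo.
After move 3: Tokyo -> Berlin. Eve is in Berlin.
After move 4: Berlin -> Tokyo. Eve is in Tokyo.
After move 5: Tokyo -> Paris. Eve is in Paris.
After move 6: Paris -> Berlin. Eve is in Berlin.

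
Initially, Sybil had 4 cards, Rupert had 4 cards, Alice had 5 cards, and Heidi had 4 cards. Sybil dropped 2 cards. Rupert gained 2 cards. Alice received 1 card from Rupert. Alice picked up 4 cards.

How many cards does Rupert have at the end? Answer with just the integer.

Answer: 5

Derivation:
Tracking counts step by step:
Start: Sybil=4, Rupert=4, Alice=5, Heidi=4
Event 1 (Sybil -2): Sybil: 4 -> 2. State: Sybil=2, Rupert=4, Alice=5, Heidi=4
Event 2 (Rupert +2): Rupert: 4 -> 6. State: Sybil=2, Rupert=6, Alice=5, Heidi=4
Event 3 (Rupert -> Alice, 1): Rupert: 6 -> 5, Alice: 5 -> 6. State: Sybil=2, Rupert=5, Alice=6, Heidi=4
Event 4 (Alice +4): Alice: 6 -> 10. State: Sybil=2, Rupert=5, Alice=10, Heidi=4

Rupert's final count: 5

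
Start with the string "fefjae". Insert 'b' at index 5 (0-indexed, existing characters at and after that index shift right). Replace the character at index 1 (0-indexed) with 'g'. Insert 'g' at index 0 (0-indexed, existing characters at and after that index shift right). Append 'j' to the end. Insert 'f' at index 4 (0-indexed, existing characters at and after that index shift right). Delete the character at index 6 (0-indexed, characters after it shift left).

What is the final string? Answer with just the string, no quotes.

Applying each edit step by step:
Start: "fefjae"
Op 1 (insert 'b' at idx 5): "fefjae" -> "fefjabe"
Op 2 (replace idx 1: 'e' -> 'g'): "fefjabe" -> "fgfjabe"
Op 3 (insert 'g' at idx 0): "fgfjabe" -> "gfgfjabe"
Op 4 (append 'j'): "gfgfjabe" -> "gfgfjabej"
Op 5 (insert 'f' at idx 4): "gfgfjabej" -> "gfgffjabej"
Op 6 (delete idx 6 = 'a'): "gfgffjabej" -> "gfgffjbej"

Answer: gfgffjbej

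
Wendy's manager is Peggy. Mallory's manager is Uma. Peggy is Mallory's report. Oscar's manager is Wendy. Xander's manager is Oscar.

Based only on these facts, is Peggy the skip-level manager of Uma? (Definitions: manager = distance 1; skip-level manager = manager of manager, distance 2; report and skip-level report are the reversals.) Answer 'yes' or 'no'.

Reconstructing the manager chain from the given facts:
  Uma -> Mallory -> Peggy -> Wendy -> Oscar -> Xander
(each arrow means 'manager of the next')
Positions in the chain (0 = top):
  position of Uma: 0
  position of Mallory: 1
  position of Peggy: 2
  position of Wendy: 3
  position of Oscar: 4
  position of Xander: 5

Peggy is at position 2, Uma is at position 0; signed distance (j - i) = -2.
'skip-level manager' requires j - i = 2. Actual distance is -2, so the relation does NOT hold.

Answer: no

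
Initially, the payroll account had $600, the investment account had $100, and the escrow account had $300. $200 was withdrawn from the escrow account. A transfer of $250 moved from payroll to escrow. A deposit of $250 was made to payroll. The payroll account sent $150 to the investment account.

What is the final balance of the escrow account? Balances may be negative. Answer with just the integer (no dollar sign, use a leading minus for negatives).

Tracking account balances step by step:
Start: payroll=600, investment=100, escrow=300
Event 1 (withdraw 200 from escrow): escrow: 300 - 200 = 100. Balances: payroll=600, investment=100, escrow=100
Event 2 (transfer 250 payroll -> escrow): payroll: 600 - 250 = 350, escrow: 100 + 250 = 350. Balances: payroll=350, investment=100, escrow=350
Event 3 (deposit 250 to payroll): payroll: 350 + 250 = 600. Balances: payroll=600, investment=100, escrow=350
Event 4 (transfer 150 payroll -> investment): payroll: 600 - 150 = 450, investment: 100 + 150 = 250. Balances: payroll=450, investment=250, escrow=350

Final balance of escrow: 350

Answer: 350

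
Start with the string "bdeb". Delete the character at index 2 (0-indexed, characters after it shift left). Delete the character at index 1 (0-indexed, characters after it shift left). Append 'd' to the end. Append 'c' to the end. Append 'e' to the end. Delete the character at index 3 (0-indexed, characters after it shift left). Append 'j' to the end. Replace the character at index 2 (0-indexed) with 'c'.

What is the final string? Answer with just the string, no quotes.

Applying each edit step by step:
Start: "bdeb"
Op 1 (delete idx 2 = 'e'): "bdeb" -> "bdb"
Op 2 (delete idx 1 = 'd'): "bdb" -> "bb"
Op 3 (append 'd'): "bb" -> "bbd"
Op 4 (append 'c'): "bbd" -> "bbdc"
Op 5 (append 'e'): "bbdc" -> "bbdce"
Op 6 (delete idx 3 = 'c'): "bbdce" -> "bbde"
Op 7 (append 'j'): "bbde" -> "bbdej"
Op 8 (replace idx 2: 'd' -> 'c'): "bbdej" -> "bbcej"

Answer: bbcej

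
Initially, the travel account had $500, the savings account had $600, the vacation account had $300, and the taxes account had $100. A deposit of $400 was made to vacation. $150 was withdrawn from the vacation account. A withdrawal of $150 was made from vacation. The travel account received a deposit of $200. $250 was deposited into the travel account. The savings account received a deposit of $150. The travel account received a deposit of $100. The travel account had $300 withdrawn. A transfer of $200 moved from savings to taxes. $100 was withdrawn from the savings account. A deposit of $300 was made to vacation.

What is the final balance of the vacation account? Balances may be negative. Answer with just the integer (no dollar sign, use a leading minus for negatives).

Tracking account balances step by step:
Start: travel=500, savings=600, vacation=300, taxes=100
Event 1 (deposit 400 to vacation): vacation: 300 + 400 = 700. Balances: travel=500, savings=600, vacation=700, taxes=100
Event 2 (withdraw 150 from vacation): vacation: 700 - 150 = 550. Balances: travel=500, savings=600, vacation=550, taxes=100
Event 3 (withdraw 150 from vacation): vacation: 550 - 150 = 400. Balances: travel=500, savings=600, vacation=400, taxes=100
Event 4 (deposit 200 to travel): travel: 500 + 200 = 700. Balances: travel=700, savings=600, vacation=400, taxes=100
Event 5 (deposit 250 to travel): travel: 700 + 250 = 950. Balances: travel=950, savings=600, vacation=400, taxes=100
Event 6 (deposit 150 to savings): savings: 600 + 150 = 750. Balances: travel=950, savings=750, vacation=400, taxes=100
Event 7 (deposit 100 to travel): travel: 950 + 100 = 1050. Balances: travel=1050, savings=750, vacation=400, taxes=100
Event 8 (withdraw 300 from travel): travel: 1050 - 300 = 750. Balances: travel=750, savings=750, vacation=400, taxes=100
Event 9 (transfer 200 savings -> taxes): savings: 750 - 200 = 550, taxes: 100 + 200 = 300. Balances: travel=750, savings=550, vacation=400, taxes=300
Event 10 (withdraw 100 from savings): savings: 550 - 100 = 450. Balances: travel=750, savings=450, vacation=400, taxes=300
Event 11 (deposit 300 to vacation): vacation: 400 + 300 = 700. Balances: travel=750, savings=450, vacation=700, taxes=300

Final balance of vacation: 700

Answer: 700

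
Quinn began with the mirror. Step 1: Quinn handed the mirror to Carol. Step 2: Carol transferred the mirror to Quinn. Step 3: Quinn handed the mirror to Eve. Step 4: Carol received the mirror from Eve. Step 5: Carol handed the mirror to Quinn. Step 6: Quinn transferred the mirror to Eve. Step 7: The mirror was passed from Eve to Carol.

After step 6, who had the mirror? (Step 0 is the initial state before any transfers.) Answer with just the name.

Tracking the mirror holder through step 6:
After step 0 (start): Quinn
After step 1: Carol
After step 2: Quinn
After step 3: Eve
After step 4: Carol
After step 5: Quinn
After step 6: Eve

At step 6, the holder is Eve.

Answer: Eve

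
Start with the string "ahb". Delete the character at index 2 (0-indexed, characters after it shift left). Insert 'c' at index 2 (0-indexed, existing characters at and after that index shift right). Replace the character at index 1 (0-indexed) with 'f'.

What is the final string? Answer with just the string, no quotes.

Applying each edit step by step:
Start: "ahb"
Op 1 (delete idx 2 = 'b'): "ahb" -> "ah"
Op 2 (insert 'c' at idx 2): "ah" -> "ahc"
Op 3 (replace idx 1: 'h' -> 'f'): "ahc" -> "afc"

Answer: afc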